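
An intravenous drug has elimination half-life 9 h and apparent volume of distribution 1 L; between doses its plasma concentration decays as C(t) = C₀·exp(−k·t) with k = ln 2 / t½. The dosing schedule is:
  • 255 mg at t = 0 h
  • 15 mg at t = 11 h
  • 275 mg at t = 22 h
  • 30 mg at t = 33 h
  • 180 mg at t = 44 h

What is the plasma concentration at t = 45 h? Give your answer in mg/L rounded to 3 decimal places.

k = ln 2 / 9 = 0.07702 per h
Dose 1 (255 mg at t=0 h): 255·exp(−0.07702·45) = 7.969 mg/L
Dose 2 (15 mg at t=11 h): 15·exp(−0.07702·34) = 1.094 mg/L
Dose 3 (275 mg at t=22 h): 275·exp(−0.07702·23) = 46.777 mg/L
Dose 4 (30 mg at t=33 h): 30·exp(−0.07702·12) = 11.906 mg/L
Dose 5 (180 mg at t=44 h): 180·exp(−0.07702·1) = 166.657 mg/L
C(45) = 7.969 + 1.094 + 46.777 + 11.906 + 166.657 = 234.402 mg/L

234.402 mg/L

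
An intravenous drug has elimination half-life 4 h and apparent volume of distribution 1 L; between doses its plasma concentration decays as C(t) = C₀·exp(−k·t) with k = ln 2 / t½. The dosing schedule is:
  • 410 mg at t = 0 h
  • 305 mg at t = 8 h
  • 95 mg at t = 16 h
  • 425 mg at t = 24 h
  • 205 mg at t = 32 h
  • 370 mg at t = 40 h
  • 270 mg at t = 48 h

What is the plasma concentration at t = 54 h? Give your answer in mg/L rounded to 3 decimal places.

135.313 mg/L

k = ln 2 / 4 = 0.17329 per h
Dose 1 (410 mg at t=0 h): 410·exp(−0.17329·54) = 0.035 mg/L
Dose 2 (305 mg at t=8 h): 305·exp(−0.17329·46) = 0.105 mg/L
Dose 3 (95 mg at t=16 h): 95·exp(−0.17329·38) = 0.131 mg/L
Dose 4 (425 mg at t=24 h): 425·exp(−0.17329·30) = 2.348 mg/L
Dose 5 (205 mg at t=32 h): 205·exp(−0.17329·22) = 4.530 mg/L
Dose 6 (370 mg at t=40 h): 370·exp(−0.17329·14) = 32.704 mg/L
Dose 7 (270 mg at t=48 h): 270·exp(−0.17329·6) = 95.459 mg/L
C(54) = 0.035 + 0.105 + 0.131 + 2.348 + 4.530 + 32.704 + 95.459 = 135.313 mg/L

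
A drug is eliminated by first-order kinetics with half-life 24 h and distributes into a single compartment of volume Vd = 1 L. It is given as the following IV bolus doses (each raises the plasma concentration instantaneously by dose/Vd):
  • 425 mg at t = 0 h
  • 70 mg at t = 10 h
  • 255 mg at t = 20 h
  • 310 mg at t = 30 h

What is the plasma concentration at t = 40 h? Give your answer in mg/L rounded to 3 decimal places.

538.649 mg/L

k = ln 2 / 24 = 0.02888 per h
Dose 1 (425 mg at t=0 h): 425·exp(−0.02888·40) = 133.867 mg/L
Dose 2 (70 mg at t=10 h): 70·exp(−0.02888·30) = 29.431 mg/L
Dose 3 (255 mg at t=20 h): 255·exp(−0.02888·20) = 143.114 mg/L
Dose 4 (310 mg at t=30 h): 310·exp(−0.02888·10) = 232.238 mg/L
C(40) = 133.867 + 29.431 + 143.114 + 232.238 = 538.649 mg/L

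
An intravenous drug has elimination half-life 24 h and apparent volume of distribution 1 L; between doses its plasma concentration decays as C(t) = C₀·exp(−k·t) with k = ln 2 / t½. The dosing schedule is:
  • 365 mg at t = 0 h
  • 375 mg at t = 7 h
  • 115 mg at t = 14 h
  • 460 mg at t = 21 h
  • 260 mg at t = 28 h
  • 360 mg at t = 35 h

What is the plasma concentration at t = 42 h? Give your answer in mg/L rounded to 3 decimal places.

k = ln 2 / 24 = 0.02888 per h
Dose 1 (365 mg at t=0 h): 365·exp(−0.02888·42) = 108.515 mg/L
Dose 2 (375 mg at t=7 h): 375·exp(−0.02888·35) = 136.467 mg/L
Dose 3 (115 mg at t=14 h): 115·exp(−0.02888·28) = 51.227 mg/L
Dose 4 (460 mg at t=21 h): 460·exp(−0.02888·21) = 250.817 mg/L
Dose 5 (260 mg at t=28 h): 260·exp(−0.02888·14) = 173.529 mg/L
Dose 6 (360 mg at t=35 h): 360·exp(−0.02888·7) = 294.105 mg/L
C(42) = 108.515 + 136.467 + 51.227 + 250.817 + 173.529 + 294.105 = 1014.660 mg/L

1014.660 mg/L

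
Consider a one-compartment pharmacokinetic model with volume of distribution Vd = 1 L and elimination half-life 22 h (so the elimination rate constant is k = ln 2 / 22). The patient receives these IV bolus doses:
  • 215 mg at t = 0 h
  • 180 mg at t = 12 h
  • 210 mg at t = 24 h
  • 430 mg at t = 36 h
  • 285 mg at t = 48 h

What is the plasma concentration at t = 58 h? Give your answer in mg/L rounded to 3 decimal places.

571.750 mg/L

k = ln 2 / 22 = 0.03151 per h
Dose 1 (215 mg at t=0 h): 215·exp(−0.03151·58) = 34.579 mg/L
Dose 2 (180 mg at t=12 h): 180·exp(−0.03151·46) = 42.252 mg/L
Dose 3 (210 mg at t=24 h): 210·exp(−0.03151·34) = 71.943 mg/L
Dose 4 (430 mg at t=36 h): 430·exp(−0.03151·22) = 215.000 mg/L
Dose 5 (285 mg at t=48 h): 285·exp(−0.03151·10) = 207.976 mg/L
C(58) = 34.579 + 42.252 + 71.943 + 215.000 + 207.976 = 571.750 mg/L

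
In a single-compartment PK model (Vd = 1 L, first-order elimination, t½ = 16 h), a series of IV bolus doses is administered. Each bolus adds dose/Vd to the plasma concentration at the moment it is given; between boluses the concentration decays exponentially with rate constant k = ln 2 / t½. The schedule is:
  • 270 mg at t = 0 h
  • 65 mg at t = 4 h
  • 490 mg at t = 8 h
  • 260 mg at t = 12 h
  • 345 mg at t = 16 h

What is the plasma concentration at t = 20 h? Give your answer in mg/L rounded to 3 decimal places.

k = ln 2 / 16 = 0.04332 per h
Dose 1 (270 mg at t=0 h): 270·exp(−0.04332·20) = 113.521 mg/L
Dose 2 (65 mg at t=4 h): 65·exp(−0.04332·16) = 32.500 mg/L
Dose 3 (490 mg at t=8 h): 490·exp(−0.04332·12) = 291.356 mg/L
Dose 4 (260 mg at t=12 h): 260·exp(−0.04332·8) = 183.848 mg/L
Dose 5 (345 mg at t=16 h): 345·exp(−0.04332·4) = 290.109 mg/L
C(20) = 113.521 + 32.500 + 291.356 + 183.848 + 290.109 = 911.334 mg/L

911.334 mg/L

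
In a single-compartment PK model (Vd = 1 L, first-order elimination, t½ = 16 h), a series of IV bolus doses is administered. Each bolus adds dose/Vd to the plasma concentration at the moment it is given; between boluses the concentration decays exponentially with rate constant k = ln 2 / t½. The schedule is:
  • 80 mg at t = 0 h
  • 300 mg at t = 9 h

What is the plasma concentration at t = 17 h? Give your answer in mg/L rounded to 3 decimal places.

250.436 mg/L

k = ln 2 / 16 = 0.04332 per h
Dose 1 (80 mg at t=0 h): 80·exp(−0.04332·17) = 38.304 mg/L
Dose 2 (300 mg at t=9 h): 300·exp(−0.04332·8) = 212.132 mg/L
C(17) = 38.304 + 212.132 = 250.436 mg/L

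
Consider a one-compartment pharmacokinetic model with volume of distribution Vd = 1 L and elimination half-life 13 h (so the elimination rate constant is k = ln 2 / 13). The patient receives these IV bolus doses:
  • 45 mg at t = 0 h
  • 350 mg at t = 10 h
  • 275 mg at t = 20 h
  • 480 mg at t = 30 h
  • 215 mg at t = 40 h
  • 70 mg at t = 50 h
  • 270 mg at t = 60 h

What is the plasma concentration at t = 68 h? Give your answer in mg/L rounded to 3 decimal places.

353.010 mg/L

k = ln 2 / 13 = 0.05332 per h
Dose 1 (45 mg at t=0 h): 45·exp(−0.05332·68) = 1.198 mg/L
Dose 2 (350 mg at t=10 h): 350·exp(−0.05332·58) = 15.886 mg/L
Dose 3 (275 mg at t=20 h): 275·exp(−0.05332·48) = 21.273 mg/L
Dose 4 (480 mg at t=30 h): 480·exp(−0.05332·38) = 63.286 mg/L
Dose 5 (215 mg at t=40 h): 215·exp(−0.05332·28) = 48.313 mg/L
Dose 6 (70 mg at t=50 h): 70·exp(−0.05332·18) = 26.809 mg/L
Dose 7 (270 mg at t=60 h): 270·exp(−0.05332·8) = 176.244 mg/L
C(68) = 1.198 + 15.886 + 21.273 + 63.286 + 48.313 + 26.809 + 176.244 = 353.010 mg/L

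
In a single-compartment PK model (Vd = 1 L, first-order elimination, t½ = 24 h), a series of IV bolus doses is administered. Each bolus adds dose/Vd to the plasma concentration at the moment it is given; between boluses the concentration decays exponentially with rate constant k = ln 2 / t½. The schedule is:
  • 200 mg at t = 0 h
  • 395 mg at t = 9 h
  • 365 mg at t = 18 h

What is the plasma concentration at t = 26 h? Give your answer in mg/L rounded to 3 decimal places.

k = ln 2 / 24 = 0.02888 per h
Dose 1 (200 mg at t=0 h): 200·exp(−0.02888·26) = 94.387 mg/L
Dose 2 (395 mg at t=9 h): 395·exp(−0.02888·17) = 241.751 mg/L
Dose 3 (365 mg at t=18 h): 365·exp(−0.02888·8) = 289.701 mg/L
C(26) = 94.387 + 241.751 + 289.701 = 625.839 mg/L

625.839 mg/L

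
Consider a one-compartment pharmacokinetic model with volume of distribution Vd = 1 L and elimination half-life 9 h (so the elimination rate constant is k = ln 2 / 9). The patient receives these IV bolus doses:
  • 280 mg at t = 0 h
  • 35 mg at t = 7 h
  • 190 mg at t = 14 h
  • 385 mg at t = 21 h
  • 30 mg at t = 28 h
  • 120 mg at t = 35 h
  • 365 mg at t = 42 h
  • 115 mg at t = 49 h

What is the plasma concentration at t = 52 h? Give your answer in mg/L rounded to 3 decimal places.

k = ln 2 / 9 = 0.07702 per h
Dose 1 (280 mg at t=0 h): 280·exp(−0.07702·52) = 5.104 mg/L
Dose 2 (35 mg at t=7 h): 35·exp(−0.07702·45) = 1.094 mg/L
Dose 3 (190 mg at t=14 h): 190·exp(−0.07702·38) = 10.180 mg/L
Dose 4 (385 mg at t=21 h): 385·exp(−0.07702·31) = 35.365 mg/L
Dose 5 (30 mg at t=28 h): 30·exp(−0.07702·24) = 4.725 mg/L
Dose 6 (120 mg at t=35 h): 120·exp(−0.07702·17) = 32.402 mg/L
Dose 7 (365 mg at t=42 h): 365·exp(−0.07702·10) = 168.972 mg/L
Dose 8 (115 mg at t=49 h): 115·exp(−0.07702·3) = 91.276 mg/L
C(52) = 5.104 + 1.094 + 10.180 + 35.365 + 4.725 + 32.402 + 168.972 + 91.276 = 349.117 mg/L

349.117 mg/L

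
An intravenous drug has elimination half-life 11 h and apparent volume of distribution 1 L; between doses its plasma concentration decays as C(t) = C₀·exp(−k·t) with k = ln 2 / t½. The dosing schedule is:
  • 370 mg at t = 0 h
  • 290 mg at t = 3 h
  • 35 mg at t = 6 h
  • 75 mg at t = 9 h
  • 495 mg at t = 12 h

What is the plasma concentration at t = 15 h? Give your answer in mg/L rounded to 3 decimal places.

k = ln 2 / 11 = 0.06301 per h
Dose 1 (370 mg at t=0 h): 370·exp(−0.06301·15) = 143.783 mg/L
Dose 2 (290 mg at t=3 h): 290·exp(−0.06301·12) = 136.145 mg/L
Dose 3 (35 mg at t=6 h): 35·exp(−0.06301·9) = 19.850 mg/L
Dose 4 (75 mg at t=9 h): 75·exp(−0.06301·6) = 51.388 mg/L
Dose 5 (495 mg at t=12 h): 495·exp(−0.06301·3) = 409.738 mg/L
C(15) = 143.783 + 136.145 + 19.850 + 51.388 + 409.738 = 760.904 mg/L

760.904 mg/L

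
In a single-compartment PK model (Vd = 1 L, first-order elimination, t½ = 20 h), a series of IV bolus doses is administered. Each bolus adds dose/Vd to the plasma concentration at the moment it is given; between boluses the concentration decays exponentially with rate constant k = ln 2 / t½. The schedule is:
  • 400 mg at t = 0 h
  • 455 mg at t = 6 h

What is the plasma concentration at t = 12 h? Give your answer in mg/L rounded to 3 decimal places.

k = ln 2 / 20 = 0.03466 per h
Dose 1 (400 mg at t=0 h): 400·exp(−0.03466·12) = 263.902 mg/L
Dose 2 (455 mg at t=6 h): 455·exp(−0.03466·6) = 369.575 mg/L
C(12) = 263.902 + 369.575 = 633.476 mg/L

633.476 mg/L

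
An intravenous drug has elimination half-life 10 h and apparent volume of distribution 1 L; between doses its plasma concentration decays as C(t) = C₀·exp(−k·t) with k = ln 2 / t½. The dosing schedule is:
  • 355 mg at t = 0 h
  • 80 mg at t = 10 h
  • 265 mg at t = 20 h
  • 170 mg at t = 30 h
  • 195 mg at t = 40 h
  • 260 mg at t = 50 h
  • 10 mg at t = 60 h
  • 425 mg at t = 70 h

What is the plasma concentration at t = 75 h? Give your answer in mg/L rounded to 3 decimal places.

383.467 mg/L

k = ln 2 / 10 = 0.06931 per h
Dose 1 (355 mg at t=0 h): 355·exp(−0.06931·75) = 1.961 mg/L
Dose 2 (80 mg at t=10 h): 80·exp(−0.06931·65) = 0.884 mg/L
Dose 3 (265 mg at t=20 h): 265·exp(−0.06931·55) = 5.856 mg/L
Dose 4 (170 mg at t=30 h): 170·exp(−0.06931·45) = 7.513 mg/L
Dose 5 (195 mg at t=40 h): 195·exp(−0.06931·35) = 17.236 mg/L
Dose 6 (260 mg at t=50 h): 260·exp(−0.06931·25) = 45.962 mg/L
Dose 7 (10 mg at t=60 h): 10·exp(−0.06931·15) = 3.536 mg/L
Dose 8 (425 mg at t=70 h): 425·exp(−0.06931·5) = 300.520 mg/L
C(75) = 1.961 + 0.884 + 5.856 + 7.513 + 17.236 + 45.962 + 3.536 + 300.520 = 383.467 mg/L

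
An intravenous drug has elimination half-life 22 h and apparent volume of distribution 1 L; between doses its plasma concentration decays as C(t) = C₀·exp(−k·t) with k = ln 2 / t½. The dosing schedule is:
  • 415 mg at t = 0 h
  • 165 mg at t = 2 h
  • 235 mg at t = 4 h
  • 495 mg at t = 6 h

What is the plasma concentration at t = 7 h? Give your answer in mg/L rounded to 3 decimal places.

k = ln 2 / 22 = 0.03151 per h
Dose 1 (415 mg at t=0 h): 415·exp(−0.03151·7) = 332.863 mg/L
Dose 2 (165 mg at t=2 h): 165·exp(−0.03151·5) = 140.951 mg/L
Dose 3 (235 mg at t=4 h): 235·exp(−0.03151·3) = 213.805 mg/L
Dose 4 (495 mg at t=6 h): 495·exp(−0.03151·1) = 479.647 mg/L
C(7) = 332.863 + 140.951 + 213.805 + 479.647 = 1167.267 mg/L

1167.267 mg/L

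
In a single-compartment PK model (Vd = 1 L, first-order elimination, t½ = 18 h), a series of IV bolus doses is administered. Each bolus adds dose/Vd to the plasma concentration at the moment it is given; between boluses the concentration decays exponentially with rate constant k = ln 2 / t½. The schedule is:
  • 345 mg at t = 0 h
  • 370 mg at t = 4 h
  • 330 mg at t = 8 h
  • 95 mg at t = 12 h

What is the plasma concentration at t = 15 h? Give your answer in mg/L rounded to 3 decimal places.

772.523 mg/L

k = ln 2 / 18 = 0.03851 per h
Dose 1 (345 mg at t=0 h): 345·exp(−0.03851·15) = 193.625 mg/L
Dose 2 (370 mg at t=4 h): 370·exp(−0.03851·11) = 242.236 mg/L
Dose 3 (330 mg at t=8 h): 330·exp(−0.03851·7) = 252.027 mg/L
Dose 4 (95 mg at t=12 h): 95·exp(−0.03851·3) = 84.635 mg/L
C(15) = 193.625 + 242.236 + 252.027 + 84.635 = 772.523 mg/L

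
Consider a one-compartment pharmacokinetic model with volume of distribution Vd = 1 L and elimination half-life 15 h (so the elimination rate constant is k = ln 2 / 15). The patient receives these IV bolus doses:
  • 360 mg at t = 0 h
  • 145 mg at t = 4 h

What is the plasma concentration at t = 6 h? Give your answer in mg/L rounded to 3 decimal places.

k = ln 2 / 15 = 0.04621 per h
Dose 1 (360 mg at t=0 h): 360·exp(−0.04621·6) = 272.829 mg/L
Dose 2 (145 mg at t=4 h): 145·exp(−0.04621·2) = 132.200 mg/L
C(6) = 272.829 + 132.200 = 405.029 mg/L

405.029 mg/L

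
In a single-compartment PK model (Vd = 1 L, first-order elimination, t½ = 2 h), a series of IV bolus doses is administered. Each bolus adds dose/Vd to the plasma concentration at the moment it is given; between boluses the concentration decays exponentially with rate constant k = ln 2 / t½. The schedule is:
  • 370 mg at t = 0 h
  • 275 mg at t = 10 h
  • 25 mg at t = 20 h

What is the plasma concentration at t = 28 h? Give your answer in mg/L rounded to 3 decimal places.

2.122 mg/L

k = ln 2 / 2 = 0.34657 per h
Dose 1 (370 mg at t=0 h): 370·exp(−0.34657·28) = 0.023 mg/L
Dose 2 (275 mg at t=10 h): 275·exp(−0.34657·18) = 0.537 mg/L
Dose 3 (25 mg at t=20 h): 25·exp(−0.34657·8) = 1.562 mg/L
C(28) = 0.023 + 0.537 + 1.562 = 2.122 mg/L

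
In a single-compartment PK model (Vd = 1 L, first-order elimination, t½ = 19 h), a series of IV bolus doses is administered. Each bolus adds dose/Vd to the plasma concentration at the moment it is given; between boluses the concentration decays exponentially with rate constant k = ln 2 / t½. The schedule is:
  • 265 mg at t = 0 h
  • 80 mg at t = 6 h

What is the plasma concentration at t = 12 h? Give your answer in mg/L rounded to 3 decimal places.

235.322 mg/L

k = ln 2 / 19 = 0.03648 per h
Dose 1 (265 mg at t=0 h): 265·exp(−0.03648·12) = 171.049 mg/L
Dose 2 (80 mg at t=6 h): 80·exp(−0.03648·6) = 64.273 mg/L
C(12) = 171.049 + 64.273 = 235.322 mg/L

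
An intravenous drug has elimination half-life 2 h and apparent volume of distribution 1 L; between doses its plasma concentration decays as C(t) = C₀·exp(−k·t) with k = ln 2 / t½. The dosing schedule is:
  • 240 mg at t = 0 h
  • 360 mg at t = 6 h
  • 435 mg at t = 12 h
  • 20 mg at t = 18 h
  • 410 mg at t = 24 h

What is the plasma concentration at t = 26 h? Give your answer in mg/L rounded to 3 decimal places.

210.029 mg/L

k = ln 2 / 2 = 0.34657 per h
Dose 1 (240 mg at t=0 h): 240·exp(−0.34657·26) = 0.029 mg/L
Dose 2 (360 mg at t=6 h): 360·exp(−0.34657·20) = 0.352 mg/L
Dose 3 (435 mg at t=12 h): 435·exp(−0.34657·14) = 3.398 mg/L
Dose 4 (20 mg at t=18 h): 20·exp(−0.34657·8) = 1.250 mg/L
Dose 5 (410 mg at t=24 h): 410·exp(−0.34657·2) = 205.000 mg/L
C(26) = 0.029 + 0.352 + 3.398 + 1.250 + 205.000 = 210.029 mg/L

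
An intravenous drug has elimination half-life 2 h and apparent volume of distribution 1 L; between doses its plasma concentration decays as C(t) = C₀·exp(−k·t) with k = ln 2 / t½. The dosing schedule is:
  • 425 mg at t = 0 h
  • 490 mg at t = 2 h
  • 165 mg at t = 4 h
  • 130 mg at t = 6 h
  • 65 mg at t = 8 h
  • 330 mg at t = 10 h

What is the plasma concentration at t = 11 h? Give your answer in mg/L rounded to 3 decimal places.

k = ln 2 / 2 = 0.34657 per h
Dose 1 (425 mg at t=0 h): 425·exp(−0.34657·11) = 9.391 mg/L
Dose 2 (490 mg at t=2 h): 490·exp(−0.34657·9) = 21.655 mg/L
Dose 3 (165 mg at t=4 h): 165·exp(−0.34657·7) = 14.584 mg/L
Dose 4 (130 mg at t=6 h): 130·exp(−0.34657·5) = 22.981 mg/L
Dose 5 (65 mg at t=8 h): 65·exp(−0.34657·3) = 22.981 mg/L
Dose 6 (330 mg at t=10 h): 330·exp(−0.34657·1) = 233.345 mg/L
C(11) = 9.391 + 21.655 + 14.584 + 22.981 + 22.981 + 233.345 = 324.938 mg/L

324.938 mg/L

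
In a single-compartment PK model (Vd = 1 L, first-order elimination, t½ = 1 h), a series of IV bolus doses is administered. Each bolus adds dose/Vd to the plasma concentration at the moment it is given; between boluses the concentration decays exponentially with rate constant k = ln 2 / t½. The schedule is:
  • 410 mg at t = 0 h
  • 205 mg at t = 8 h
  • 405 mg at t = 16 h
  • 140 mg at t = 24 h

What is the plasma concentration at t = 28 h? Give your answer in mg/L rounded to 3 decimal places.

k = ln 2 / 1 = 0.69315 per h
Dose 1 (410 mg at t=0 h): 410·exp(−0.69315·28) = 0.000 mg/L
Dose 2 (205 mg at t=8 h): 205·exp(−0.69315·20) = 0.000 mg/L
Dose 3 (405 mg at t=16 h): 405·exp(−0.69315·12) = 0.099 mg/L
Dose 4 (140 mg at t=24 h): 140·exp(−0.69315·4) = 8.750 mg/L
C(28) = 0.000 + 0.000 + 0.099 + 8.750 = 8.849 mg/L

8.849 mg/L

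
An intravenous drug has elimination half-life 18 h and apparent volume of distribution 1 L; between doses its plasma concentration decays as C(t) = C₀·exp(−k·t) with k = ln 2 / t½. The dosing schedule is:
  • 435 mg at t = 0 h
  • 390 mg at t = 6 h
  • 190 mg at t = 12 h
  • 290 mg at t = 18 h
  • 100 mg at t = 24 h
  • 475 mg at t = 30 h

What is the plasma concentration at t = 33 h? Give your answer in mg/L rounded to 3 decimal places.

1001.234 mg/L

k = ln 2 / 18 = 0.03851 per h
Dose 1 (435 mg at t=0 h): 435·exp(−0.03851·33) = 122.068 mg/L
Dose 2 (390 mg at t=6 h): 390·exp(−0.03851·27) = 137.886 mg/L
Dose 3 (190 mg at t=12 h): 190·exp(−0.03851·21) = 84.635 mg/L
Dose 4 (290 mg at t=18 h): 290·exp(−0.03851·15) = 162.757 mg/L
Dose 5 (100 mg at t=24 h): 100·exp(−0.03851·9) = 70.711 mg/L
Dose 6 (475 mg at t=30 h): 475·exp(−0.03851·3) = 423.177 mg/L
C(33) = 122.068 + 137.886 + 84.635 + 162.757 + 70.711 + 423.177 = 1001.234 mg/L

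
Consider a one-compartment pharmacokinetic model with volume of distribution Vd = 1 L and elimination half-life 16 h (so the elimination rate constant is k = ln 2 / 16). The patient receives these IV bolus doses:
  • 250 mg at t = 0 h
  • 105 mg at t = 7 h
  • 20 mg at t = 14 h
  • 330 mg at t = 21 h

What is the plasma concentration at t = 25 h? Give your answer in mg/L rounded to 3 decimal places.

k = ln 2 / 16 = 0.04332 per h
Dose 1 (250 mg at t=0 h): 250·exp(−0.04332·25) = 84.641 mg/L
Dose 2 (105 mg at t=7 h): 105·exp(−0.04332·18) = 48.143 mg/L
Dose 3 (20 mg at t=14 h): 20·exp(−0.04332·11) = 12.419 mg/L
Dose 4 (330 mg at t=21 h): 330·exp(−0.04332·4) = 277.496 mg/L
C(25) = 84.641 + 48.143 + 12.419 + 277.496 = 422.698 mg/L

422.698 mg/L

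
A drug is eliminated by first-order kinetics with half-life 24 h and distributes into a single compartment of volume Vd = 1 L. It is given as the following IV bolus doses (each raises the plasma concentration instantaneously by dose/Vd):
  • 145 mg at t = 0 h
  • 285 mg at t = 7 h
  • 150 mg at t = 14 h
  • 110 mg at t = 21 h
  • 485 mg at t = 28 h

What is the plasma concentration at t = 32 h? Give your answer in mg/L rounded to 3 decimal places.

797.324 mg/L

k = ln 2 / 24 = 0.02888 per h
Dose 1 (145 mg at t=0 h): 145·exp(−0.02888·32) = 57.543 mg/L
Dose 2 (285 mg at t=7 h): 285·exp(−0.02888·25) = 138.443 mg/L
Dose 3 (150 mg at t=14 h): 150·exp(−0.02888·18) = 89.191 mg/L
Dose 4 (110 mg at t=21 h): 110·exp(−0.02888·11) = 80.061 mg/L
Dose 5 (485 mg at t=28 h): 485·exp(−0.02888·4) = 432.086 mg/L
C(32) = 57.543 + 138.443 + 89.191 + 80.061 + 432.086 = 797.324 mg/L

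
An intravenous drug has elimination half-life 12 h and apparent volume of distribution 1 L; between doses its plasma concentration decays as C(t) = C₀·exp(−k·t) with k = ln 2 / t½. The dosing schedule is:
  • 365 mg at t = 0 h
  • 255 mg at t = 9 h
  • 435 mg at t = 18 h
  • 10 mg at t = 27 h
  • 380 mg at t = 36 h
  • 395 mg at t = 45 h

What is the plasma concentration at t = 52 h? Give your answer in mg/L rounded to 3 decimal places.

517.208 mg/L

k = ln 2 / 12 = 0.05776 per h
Dose 1 (365 mg at t=0 h): 365·exp(−0.05776·52) = 18.106 mg/L
Dose 2 (255 mg at t=9 h): 255·exp(−0.05776·43) = 21.274 mg/L
Dose 3 (435 mg at t=18 h): 435·exp(−0.05776·34) = 61.034 mg/L
Dose 4 (10 mg at t=27 h): 10·exp(−0.05776·25) = 2.360 mg/L
Dose 5 (380 mg at t=36 h): 380·exp(−0.05776·16) = 150.803 mg/L
Dose 6 (395 mg at t=45 h): 395·exp(−0.05776·7) = 263.631 mg/L
C(52) = 18.106 + 21.274 + 61.034 + 2.360 + 150.803 + 263.631 = 517.208 mg/L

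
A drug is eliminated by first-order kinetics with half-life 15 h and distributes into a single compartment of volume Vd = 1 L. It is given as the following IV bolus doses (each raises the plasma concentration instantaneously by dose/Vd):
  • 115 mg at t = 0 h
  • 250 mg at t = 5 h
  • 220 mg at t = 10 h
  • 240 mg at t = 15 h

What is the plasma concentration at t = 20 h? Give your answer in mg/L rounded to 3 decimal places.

499.717 mg/L

k = ln 2 / 15 = 0.04621 per h
Dose 1 (115 mg at t=0 h): 115·exp(−0.04621·20) = 45.638 mg/L
Dose 2 (250 mg at t=5 h): 250·exp(−0.04621·15) = 125.000 mg/L
Dose 3 (220 mg at t=10 h): 220·exp(−0.04621·10) = 138.591 mg/L
Dose 4 (240 mg at t=15 h): 240·exp(−0.04621·5) = 190.488 mg/L
C(20) = 45.638 + 125.000 + 138.591 + 190.488 = 499.717 mg/L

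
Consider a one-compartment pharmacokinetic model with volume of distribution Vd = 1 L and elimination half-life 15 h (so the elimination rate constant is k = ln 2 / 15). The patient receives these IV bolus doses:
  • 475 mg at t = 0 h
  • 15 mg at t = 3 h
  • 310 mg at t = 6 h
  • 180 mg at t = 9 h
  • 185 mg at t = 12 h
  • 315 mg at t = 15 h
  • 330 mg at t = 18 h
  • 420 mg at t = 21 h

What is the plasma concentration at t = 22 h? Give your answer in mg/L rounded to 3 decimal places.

k = ln 2 / 15 = 0.04621 per h
Dose 1 (475 mg at t=0 h): 475·exp(−0.04621·22) = 171.863 mg/L
Dose 2 (15 mg at t=3 h): 15·exp(−0.04621·19) = 6.234 mg/L
Dose 3 (310 mg at t=6 h): 310·exp(−0.04621·16) = 148.000 mg/L
Dose 4 (180 mg at t=9 h): 180·exp(−0.04621·13) = 98.714 mg/L
Dose 5 (185 mg at t=12 h): 185·exp(−0.04621·10) = 116.543 mg/L
Dose 6 (315 mg at t=15 h): 315·exp(−0.04621·7) = 227.945 mg/L
Dose 7 (330 mg at t=18 h): 330·exp(−0.04621·4) = 274.309 mg/L
Dose 8 (420 mg at t=21 h): 420·exp(−0.04621·1) = 401.033 mg/L
C(22) = 171.863 + 6.234 + 148.000 + 98.714 + 116.543 + 227.945 + 274.309 + 401.033 = 1444.642 mg/L

1444.642 mg/L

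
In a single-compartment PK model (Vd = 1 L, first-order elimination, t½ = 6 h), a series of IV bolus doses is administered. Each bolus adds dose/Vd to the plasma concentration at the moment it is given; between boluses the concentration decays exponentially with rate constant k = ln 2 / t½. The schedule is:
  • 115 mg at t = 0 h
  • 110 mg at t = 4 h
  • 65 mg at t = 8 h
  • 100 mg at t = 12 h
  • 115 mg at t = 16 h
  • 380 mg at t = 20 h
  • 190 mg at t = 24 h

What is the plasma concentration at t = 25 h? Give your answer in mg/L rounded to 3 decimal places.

470.716 mg/L

k = ln 2 / 6 = 0.11552 per h
Dose 1 (115 mg at t=0 h): 115·exp(−0.11552·25) = 6.403 mg/L
Dose 2 (110 mg at t=4 h): 110·exp(−0.11552·21) = 9.723 mg/L
Dose 3 (65 mg at t=8 h): 65·exp(−0.11552·17) = 9.120 mg/L
Dose 4 (100 mg at t=12 h): 100·exp(−0.11552·13) = 22.272 mg/L
Dose 5 (115 mg at t=16 h): 115·exp(−0.11552·9) = 40.659 mg/L
Dose 6 (380 mg at t=20 h): 380·exp(−0.11552·5) = 213.268 mg/L
Dose 7 (190 mg at t=24 h): 190·exp(−0.11552·1) = 169.271 mg/L
C(25) = 6.403 + 9.723 + 9.120 + 22.272 + 40.659 + 213.268 + 169.271 = 470.716 mg/L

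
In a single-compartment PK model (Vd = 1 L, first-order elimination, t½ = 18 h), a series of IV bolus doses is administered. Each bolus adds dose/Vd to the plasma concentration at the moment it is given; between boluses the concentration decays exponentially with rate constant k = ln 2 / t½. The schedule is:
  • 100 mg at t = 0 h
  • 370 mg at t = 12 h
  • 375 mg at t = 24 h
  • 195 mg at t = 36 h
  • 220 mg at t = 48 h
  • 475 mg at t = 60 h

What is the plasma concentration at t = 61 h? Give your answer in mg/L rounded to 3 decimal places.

k = ln 2 / 18 = 0.03851 per h
Dose 1 (100 mg at t=0 h): 100·exp(−0.03851·61) = 9.546 mg/L
Dose 2 (370 mg at t=12 h): 370·exp(−0.03851·49) = 56.070 mg/L
Dose 3 (375 mg at t=24 h): 375·exp(−0.03851·37) = 90.208 mg/L
Dose 4 (195 mg at t=36 h): 195·exp(−0.03851·25) = 74.462 mg/L
Dose 5 (220 mg at t=48 h): 220·exp(−0.03851·13) = 133.356 mg/L
Dose 6 (475 mg at t=60 h): 475·exp(−0.03851·1) = 457.056 mg/L
C(61) = 9.546 + 56.070 + 90.208 + 74.462 + 133.356 + 457.056 = 820.700 mg/L

820.700 mg/L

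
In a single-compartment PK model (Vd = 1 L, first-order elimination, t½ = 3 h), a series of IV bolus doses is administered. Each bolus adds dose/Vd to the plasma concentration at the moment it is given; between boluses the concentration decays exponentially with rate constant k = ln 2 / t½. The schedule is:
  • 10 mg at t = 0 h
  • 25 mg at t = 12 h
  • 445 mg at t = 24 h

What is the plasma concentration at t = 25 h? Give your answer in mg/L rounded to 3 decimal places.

354.468 mg/L

k = ln 2 / 3 = 0.23105 per h
Dose 1 (10 mg at t=0 h): 10·exp(−0.23105·25) = 0.031 mg/L
Dose 2 (25 mg at t=12 h): 25·exp(−0.23105·13) = 1.240 mg/L
Dose 3 (445 mg at t=24 h): 445·exp(−0.23105·1) = 353.197 mg/L
C(25) = 0.031 + 1.240 + 353.197 = 354.468 mg/L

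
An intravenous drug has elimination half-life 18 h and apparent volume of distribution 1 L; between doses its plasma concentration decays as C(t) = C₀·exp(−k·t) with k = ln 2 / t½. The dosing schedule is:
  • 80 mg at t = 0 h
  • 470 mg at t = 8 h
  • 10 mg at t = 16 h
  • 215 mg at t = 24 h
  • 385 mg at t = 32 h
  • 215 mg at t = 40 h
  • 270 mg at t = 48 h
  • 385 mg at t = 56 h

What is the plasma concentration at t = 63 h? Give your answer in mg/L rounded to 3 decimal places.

764.047 mg/L

k = ln 2 / 18 = 0.03851 per h
Dose 1 (80 mg at t=0 h): 80·exp(−0.03851·63) = 7.071 mg/L
Dose 2 (470 mg at t=8 h): 470·exp(−0.03851·55) = 56.531 mg/L
Dose 3 (10 mg at t=16 h): 10·exp(−0.03851·47) = 1.637 mg/L
Dose 4 (215 mg at t=24 h): 215·exp(−0.03851·39) = 47.886 mg/L
Dose 5 (385 mg at t=32 h): 385·exp(−0.03851·31) = 116.686 mg/L
Dose 6 (215 mg at t=40 h): 215·exp(−0.03851·23) = 88.673 mg/L
Dose 7 (270 mg at t=48 h): 270·exp(−0.03851·15) = 151.532 mg/L
Dose 8 (385 mg at t=56 h): 385·exp(−0.03851·7) = 294.031 mg/L
C(63) = 7.071 + 56.531 + 1.637 + 47.886 + 116.686 + 88.673 + 151.532 + 294.031 = 764.047 mg/L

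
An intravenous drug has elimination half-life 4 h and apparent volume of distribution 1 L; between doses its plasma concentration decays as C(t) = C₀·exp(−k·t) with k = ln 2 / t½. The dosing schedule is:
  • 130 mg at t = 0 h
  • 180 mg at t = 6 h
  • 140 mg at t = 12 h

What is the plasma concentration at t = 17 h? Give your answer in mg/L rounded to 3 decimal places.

92.452 mg/L

k = ln 2 / 4 = 0.17329 per h
Dose 1 (130 mg at t=0 h): 130·exp(−0.17329·17) = 6.832 mg/L
Dose 2 (180 mg at t=6 h): 180·exp(−0.17329·11) = 26.757 mg/L
Dose 3 (140 mg at t=12 h): 140·exp(−0.17329·5) = 58.863 mg/L
C(17) = 6.832 + 26.757 + 58.863 = 92.452 mg/L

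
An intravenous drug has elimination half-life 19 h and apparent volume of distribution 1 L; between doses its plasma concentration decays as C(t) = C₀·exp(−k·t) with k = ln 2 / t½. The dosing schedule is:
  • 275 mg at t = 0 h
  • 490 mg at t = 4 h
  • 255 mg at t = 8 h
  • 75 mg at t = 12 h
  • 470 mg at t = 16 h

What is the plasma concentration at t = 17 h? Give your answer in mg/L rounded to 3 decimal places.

k = ln 2 / 19 = 0.03648 per h
Dose 1 (275 mg at t=0 h): 275·exp(−0.03648·17) = 147.907 mg/L
Dose 2 (490 mg at t=4 h): 490·exp(−0.03648·13) = 304.950 mg/L
Dose 3 (255 mg at t=8 h): 255·exp(−0.03648·9) = 183.631 mg/L
Dose 4 (75 mg at t=12 h): 75·exp(−0.03648·5) = 62.495 mg/L
Dose 5 (470 mg at t=16 h): 470·exp(−0.03648·1) = 453.163 mg/L
C(17) = 147.907 + 304.950 + 183.631 + 62.495 + 453.163 = 1152.146 mg/L

1152.146 mg/L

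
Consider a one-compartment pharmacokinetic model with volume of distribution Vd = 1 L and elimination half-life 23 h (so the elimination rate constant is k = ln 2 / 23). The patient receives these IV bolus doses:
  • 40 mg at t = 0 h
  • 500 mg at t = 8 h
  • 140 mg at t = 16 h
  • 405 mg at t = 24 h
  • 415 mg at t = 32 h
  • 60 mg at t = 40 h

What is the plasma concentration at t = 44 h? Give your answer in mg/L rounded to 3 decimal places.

803.701 mg/L

k = ln 2 / 23 = 0.03014 per h
Dose 1 (40 mg at t=0 h): 40·exp(−0.03014·44) = 10.621 mg/L
Dose 2 (500 mg at t=8 h): 500·exp(−0.03014·36) = 168.963 mg/L
Dose 3 (140 mg at t=16 h): 140·exp(−0.03014·28) = 60.208 mg/L
Dose 4 (405 mg at t=24 h): 405·exp(−0.03014·20) = 221.661 mg/L
Dose 5 (415 mg at t=32 h): 415·exp(−0.03014·12) = 289.061 mg/L
Dose 6 (60 mg at t=40 h): 60·exp(−0.03014·4) = 53.186 mg/L
C(44) = 10.621 + 168.963 + 60.208 + 221.661 + 289.061 + 53.186 = 803.701 mg/L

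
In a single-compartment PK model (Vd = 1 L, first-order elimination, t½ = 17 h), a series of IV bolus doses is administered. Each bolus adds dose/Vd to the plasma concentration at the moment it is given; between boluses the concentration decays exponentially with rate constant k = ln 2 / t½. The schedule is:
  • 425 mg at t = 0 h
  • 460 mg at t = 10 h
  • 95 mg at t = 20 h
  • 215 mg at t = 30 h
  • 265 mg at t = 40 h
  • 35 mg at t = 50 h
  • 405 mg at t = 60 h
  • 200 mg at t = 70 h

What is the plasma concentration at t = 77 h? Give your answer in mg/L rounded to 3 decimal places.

512.387 mg/L

k = ln 2 / 17 = 0.04077 per h
Dose 1 (425 mg at t=0 h): 425·exp(−0.04077·77) = 18.403 mg/L
Dose 2 (460 mg at t=10 h): 460·exp(−0.04077·67) = 29.946 mg/L
Dose 3 (95 mg at t=20 h): 95·exp(−0.04077·57) = 9.298 mg/L
Dose 4 (215 mg at t=30 h): 215·exp(−0.04077·47) = 31.636 mg/L
Dose 5 (265 mg at t=40 h): 265·exp(−0.04077·37) = 58.622 mg/L
Dose 6 (35 mg at t=50 h): 35·exp(−0.04077·27) = 11.640 mg/L
Dose 7 (405 mg at t=60 h): 405·exp(−0.04077·17) = 202.500 mg/L
Dose 8 (200 mg at t=70 h): 200·exp(−0.04077·7) = 150.341 mg/L
C(77) = 18.403 + 29.946 + 9.298 + 31.636 + 58.622 + 11.640 + 202.500 + 150.341 = 512.387 mg/L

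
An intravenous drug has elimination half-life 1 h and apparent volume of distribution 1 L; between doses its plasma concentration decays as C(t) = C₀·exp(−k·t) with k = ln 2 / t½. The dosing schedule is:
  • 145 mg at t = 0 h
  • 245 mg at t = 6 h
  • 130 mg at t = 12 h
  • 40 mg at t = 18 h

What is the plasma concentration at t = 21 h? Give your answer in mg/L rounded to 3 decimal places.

5.261 mg/L

k = ln 2 / 1 = 0.69315 per h
Dose 1 (145 mg at t=0 h): 145·exp(−0.69315·21) = 0.000 mg/L
Dose 2 (245 mg at t=6 h): 245·exp(−0.69315·15) = 0.007 mg/L
Dose 3 (130 mg at t=12 h): 130·exp(−0.69315·9) = 0.254 mg/L
Dose 4 (40 mg at t=18 h): 40·exp(−0.69315·3) = 5.000 mg/L
C(21) = 0.000 + 0.007 + 0.254 + 5.000 = 5.261 mg/L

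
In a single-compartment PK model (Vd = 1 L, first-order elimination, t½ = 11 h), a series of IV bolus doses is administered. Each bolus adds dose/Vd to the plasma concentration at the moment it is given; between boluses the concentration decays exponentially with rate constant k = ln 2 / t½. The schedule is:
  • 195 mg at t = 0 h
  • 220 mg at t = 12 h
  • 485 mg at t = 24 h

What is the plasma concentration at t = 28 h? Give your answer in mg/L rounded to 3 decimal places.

k = ln 2 / 11 = 0.06301 per h
Dose 1 (195 mg at t=0 h): 195·exp(−0.06301·28) = 33.402 mg/L
Dose 2 (220 mg at t=12 h): 220·exp(−0.06301·16) = 80.271 mg/L
Dose 3 (485 mg at t=24 h): 485·exp(−0.06301·4) = 376.944 mg/L
C(28) = 33.402 + 80.271 + 376.944 = 490.617 mg/L

490.617 mg/L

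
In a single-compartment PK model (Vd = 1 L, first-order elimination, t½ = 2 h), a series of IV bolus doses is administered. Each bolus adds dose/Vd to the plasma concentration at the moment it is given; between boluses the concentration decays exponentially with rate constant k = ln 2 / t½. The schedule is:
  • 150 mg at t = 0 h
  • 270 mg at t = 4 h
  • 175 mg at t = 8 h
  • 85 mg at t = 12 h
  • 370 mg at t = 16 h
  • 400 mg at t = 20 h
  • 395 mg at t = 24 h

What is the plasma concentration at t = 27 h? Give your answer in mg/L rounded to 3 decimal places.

184.002 mg/L

k = ln 2 / 2 = 0.34657 per h
Dose 1 (150 mg at t=0 h): 150·exp(−0.34657·27) = 0.013 mg/L
Dose 2 (270 mg at t=4 h): 270·exp(−0.34657·23) = 0.093 mg/L
Dose 3 (175 mg at t=8 h): 175·exp(−0.34657·19) = 0.242 mg/L
Dose 4 (85 mg at t=12 h): 85·exp(−0.34657·15) = 0.470 mg/L
Dose 5 (370 mg at t=16 h): 370·exp(−0.34657·11) = 8.176 mg/L
Dose 6 (400 mg at t=20 h): 400·exp(−0.34657·7) = 35.355 mg/L
Dose 7 (395 mg at t=24 h): 395·exp(−0.34657·3) = 139.654 mg/L
C(27) = 0.013 + 0.093 + 0.242 + 0.470 + 8.176 + 35.355 + 139.654 = 184.002 mg/L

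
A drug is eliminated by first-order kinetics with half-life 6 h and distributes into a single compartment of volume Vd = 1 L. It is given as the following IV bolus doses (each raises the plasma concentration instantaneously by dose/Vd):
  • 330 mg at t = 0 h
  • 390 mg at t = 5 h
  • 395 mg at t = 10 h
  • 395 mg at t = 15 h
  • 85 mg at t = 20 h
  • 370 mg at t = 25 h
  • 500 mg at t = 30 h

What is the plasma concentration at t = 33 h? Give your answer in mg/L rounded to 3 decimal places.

k = ln 2 / 6 = 0.11552 per h
Dose 1 (330 mg at t=0 h): 330·exp(−0.11552·33) = 7.292 mg/L
Dose 2 (390 mg at t=5 h): 390·exp(−0.11552·28) = 15.355 mg/L
Dose 3 (395 mg at t=10 h): 395·exp(−0.11552·23) = 27.711 mg/L
Dose 4 (395 mg at t=15 h): 395·exp(−0.11552·18) = 49.375 mg/L
Dose 5 (85 mg at t=20 h): 85·exp(−0.11552·13) = 18.932 mg/L
Dose 6 (370 mg at t=25 h): 370·exp(−0.11552·8) = 146.835 mg/L
Dose 7 (500 mg at t=30 h): 500·exp(−0.11552·3) = 353.553 mg/L
C(33) = 7.292 + 15.355 + 27.711 + 49.375 + 18.932 + 146.835 + 353.553 = 619.053 mg/L

619.053 mg/L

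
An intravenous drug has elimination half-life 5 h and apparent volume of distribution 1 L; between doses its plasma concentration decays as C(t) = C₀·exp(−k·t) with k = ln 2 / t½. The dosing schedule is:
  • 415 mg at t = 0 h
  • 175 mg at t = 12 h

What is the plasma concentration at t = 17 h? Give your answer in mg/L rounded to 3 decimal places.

k = ln 2 / 5 = 0.13863 per h
Dose 1 (415 mg at t=0 h): 415·exp(−0.13863·17) = 39.314 mg/L
Dose 2 (175 mg at t=12 h): 175·exp(−0.13863·5) = 87.500 mg/L
C(17) = 39.314 + 87.500 = 126.814 mg/L

126.814 mg/L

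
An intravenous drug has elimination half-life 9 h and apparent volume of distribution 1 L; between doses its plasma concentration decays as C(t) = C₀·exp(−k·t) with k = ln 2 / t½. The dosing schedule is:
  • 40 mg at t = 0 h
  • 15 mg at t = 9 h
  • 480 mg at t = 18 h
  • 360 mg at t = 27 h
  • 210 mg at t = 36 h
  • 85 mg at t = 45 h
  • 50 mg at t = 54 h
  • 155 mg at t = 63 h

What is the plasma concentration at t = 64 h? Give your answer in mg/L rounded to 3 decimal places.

245.863 mg/L

k = ln 2 / 9 = 0.07702 per h
Dose 1 (40 mg at t=0 h): 40·exp(−0.07702·64) = 0.289 mg/L
Dose 2 (15 mg at t=9 h): 15·exp(−0.07702·55) = 0.217 mg/L
Dose 3 (480 mg at t=18 h): 480·exp(−0.07702·46) = 13.888 mg/L
Dose 4 (360 mg at t=27 h): 360·exp(−0.07702·37) = 20.832 mg/L
Dose 5 (210 mg at t=36 h): 210·exp(−0.07702·28) = 24.304 mg/L
Dose 6 (85 mg at t=45 h): 85·exp(−0.07702·19) = 19.675 mg/L
Dose 7 (50 mg at t=54 h): 50·exp(−0.07702·10) = 23.147 mg/L
Dose 8 (155 mg at t=63 h): 155·exp(−0.07702·1) = 143.511 mg/L
C(64) = 0.289 + 0.217 + 13.888 + 20.832 + 24.304 + 19.675 + 23.147 + 143.511 = 245.863 mg/L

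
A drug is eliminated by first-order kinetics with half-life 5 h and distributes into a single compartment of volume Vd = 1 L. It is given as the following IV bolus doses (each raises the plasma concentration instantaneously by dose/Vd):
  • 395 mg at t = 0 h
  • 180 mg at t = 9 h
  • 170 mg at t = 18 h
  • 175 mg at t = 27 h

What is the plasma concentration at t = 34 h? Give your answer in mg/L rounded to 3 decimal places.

k = ln 2 / 5 = 0.13863 per h
Dose 1 (395 mg at t=0 h): 395·exp(−0.13863·34) = 3.545 mg/L
Dose 2 (180 mg at t=9 h): 180·exp(−0.13863·25) = 5.625 mg/L
Dose 3 (170 mg at t=18 h): 170·exp(−0.13863·16) = 18.499 mg/L
Dose 4 (175 mg at t=27 h): 175·exp(−0.13863·7) = 66.313 mg/L
C(34) = 3.545 + 5.625 + 18.499 + 66.313 = 93.982 mg/L

93.982 mg/L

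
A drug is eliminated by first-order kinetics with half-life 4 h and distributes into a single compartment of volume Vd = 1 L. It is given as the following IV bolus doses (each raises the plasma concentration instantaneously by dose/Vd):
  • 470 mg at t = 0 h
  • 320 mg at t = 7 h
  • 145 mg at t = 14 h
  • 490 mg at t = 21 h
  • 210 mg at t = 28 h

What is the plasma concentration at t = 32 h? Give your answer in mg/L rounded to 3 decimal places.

190.288 mg/L

k = ln 2 / 4 = 0.17329 per h
Dose 1 (470 mg at t=0 h): 470·exp(−0.17329·32) = 1.836 mg/L
Dose 2 (320 mg at t=7 h): 320·exp(−0.17329·25) = 4.204 mg/L
Dose 3 (145 mg at t=14 h): 145·exp(−0.17329·18) = 6.408 mg/L
Dose 4 (490 mg at t=21 h): 490·exp(−0.17329·11) = 72.839 mg/L
Dose 5 (210 mg at t=28 h): 210·exp(−0.17329·4) = 105.000 mg/L
C(32) = 1.836 + 4.204 + 6.408 + 72.839 + 105.000 = 190.288 mg/L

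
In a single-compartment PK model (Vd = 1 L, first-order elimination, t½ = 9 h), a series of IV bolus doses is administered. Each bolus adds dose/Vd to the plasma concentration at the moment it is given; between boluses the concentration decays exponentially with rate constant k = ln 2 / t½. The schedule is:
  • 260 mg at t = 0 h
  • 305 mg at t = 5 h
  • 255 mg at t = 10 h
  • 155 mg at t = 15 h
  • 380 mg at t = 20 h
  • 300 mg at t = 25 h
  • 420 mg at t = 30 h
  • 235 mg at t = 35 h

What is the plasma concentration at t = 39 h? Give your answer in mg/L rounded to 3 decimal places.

k = ln 2 / 9 = 0.07702 per h
Dose 1 (260 mg at t=0 h): 260·exp(−0.07702·39) = 12.898 mg/L
Dose 2 (305 mg at t=5 h): 305·exp(−0.07702·34) = 22.237 mg/L
Dose 3 (255 mg at t=10 h): 255·exp(−0.07702·29) = 27.325 mg/L
Dose 4 (155 mg at t=15 h): 155·exp(−0.07702·24) = 24.411 mg/L
Dose 5 (380 mg at t=20 h): 380·exp(−0.07702·19) = 87.958 mg/L
Dose 6 (300 mg at t=25 h): 300·exp(−0.07702·14) = 102.059 mg/L
Dose 7 (420 mg at t=30 h): 420·exp(−0.07702·9) = 210.000 mg/L
Dose 8 (235 mg at t=35 h): 235·exp(−0.07702·4) = 172.694 mg/L
C(39) = 12.898 + 22.237 + 27.325 + 24.411 + 87.958 + 102.059 + 210.000 + 172.694 = 659.581 mg/L

659.581 mg/L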